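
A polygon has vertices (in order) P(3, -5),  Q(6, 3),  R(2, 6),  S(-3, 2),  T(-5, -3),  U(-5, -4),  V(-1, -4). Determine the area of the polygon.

74

Σ = (39) + (30) + (22) + (19) + (5) + (16) + (17) = 148
Area = |Σ|/2 = 74.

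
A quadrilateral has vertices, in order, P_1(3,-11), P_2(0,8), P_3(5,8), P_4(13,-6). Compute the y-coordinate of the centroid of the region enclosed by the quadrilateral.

-229/165

Apply the surveyor's formula. First the cross-terms c_i = x_i·y_{i+1} − x_{i+1}·y_i:
  24, -40, -134, -125  ⇒  2A = -275, A = -137.5.
Then Σ (y_i + y_{i+1})·c_i = 1145, so ȳ = 1145 / (6·(-137.5)) = -229/165.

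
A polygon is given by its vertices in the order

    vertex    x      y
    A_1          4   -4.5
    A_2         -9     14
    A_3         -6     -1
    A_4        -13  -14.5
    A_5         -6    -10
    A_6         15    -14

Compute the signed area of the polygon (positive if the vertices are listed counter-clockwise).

Σ = (15.5) + (93) + (74) + (43) + (234) + (-11.5) = 448
Signed area = Σ/2 = 224 (positive ⇒ counter-clockwise traversal).

224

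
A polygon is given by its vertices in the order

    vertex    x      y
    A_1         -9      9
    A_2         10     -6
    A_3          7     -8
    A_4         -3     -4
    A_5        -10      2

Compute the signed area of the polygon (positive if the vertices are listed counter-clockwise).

-122

Apply the surveyor's formula: 2A = Σ (x_i·y_{i+1} − x_{i+1}·y_i), indices taken mod 5.
Cross-terms: -36, -38, -52, -46, -72  ⇒  Σ = -244
Signed area = Σ/2 = -122 (negative ⇒ clockwise traversal).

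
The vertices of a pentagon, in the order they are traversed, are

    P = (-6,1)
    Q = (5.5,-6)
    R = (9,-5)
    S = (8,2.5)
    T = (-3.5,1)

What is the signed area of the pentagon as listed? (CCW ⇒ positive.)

69.375

Apply the surveyor's formula: 2A = Σ (x_i·y_{i+1} − x_{i+1}·y_i), indices taken mod 5.
P→Q: (-6)(-6) − (5.5)(1) = 30.5
Q→R: (5.5)(-5) − (9)(-6) = 26.5
R→S: (9)(2.5) − (8)(-5) = 62.5
S→T: (8)(1) − (-3.5)(2.5) = 16.75
T→P: (-3.5)(1) − (-6)(1) = 2.5
Σ = 138.75
Signed area = Σ/2 = 69.375 (positive ⇒ counter-clockwise traversal).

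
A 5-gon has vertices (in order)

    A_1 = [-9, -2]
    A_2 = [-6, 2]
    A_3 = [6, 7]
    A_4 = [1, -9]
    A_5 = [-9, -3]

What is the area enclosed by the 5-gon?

Apply Gauss's area formula: 2A = Σ (x_i·y_{i+1} − x_{i+1}·y_i), indices taken mod 5.
Cross-terms: -30, -54, -61, -84, -9  ⇒  Σ = -238
Area = |Σ|/2 = 119.

119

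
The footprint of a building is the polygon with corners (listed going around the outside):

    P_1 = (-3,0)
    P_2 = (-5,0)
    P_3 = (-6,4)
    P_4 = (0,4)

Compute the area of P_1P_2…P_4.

Apply the shoelace formula: 2A = Σ (x_i·y_{i+1} − x_{i+1}·y_i), indices taken mod 4.
Σ = (0) + (-20) + (-24) + (12) = -32
Area = |Σ|/2 = 16.

16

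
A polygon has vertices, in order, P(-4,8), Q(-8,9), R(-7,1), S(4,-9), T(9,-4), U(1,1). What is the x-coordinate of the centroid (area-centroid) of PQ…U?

-133/232

Apply the shoelace (surveyor's) formula. First the cross-terms c_i = x_i·y_{i+1} − x_{i+1}·y_i:
  28, 55, 59, 65, 13, 12  ⇒  2A = 232, A = 116.
Then Σ (x_i + x_{i+1})·c_i = -399, so x̄ = -399 / (6·116) = -133/232.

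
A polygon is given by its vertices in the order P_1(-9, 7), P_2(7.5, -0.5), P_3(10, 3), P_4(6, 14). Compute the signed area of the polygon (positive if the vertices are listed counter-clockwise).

134.75

P_1→P_2: (-9)(-0.5) − (7.5)(7) = -48
P_2→P_3: (7.5)(3) − (10)(-0.5) = 27.5
P_3→P_4: (10)(14) − (6)(3) = 122
P_4→P_1: (6)(7) − (-9)(14) = 168
Σ = 269.5
Signed area = Σ/2 = 134.75 (positive ⇒ counter-clockwise traversal).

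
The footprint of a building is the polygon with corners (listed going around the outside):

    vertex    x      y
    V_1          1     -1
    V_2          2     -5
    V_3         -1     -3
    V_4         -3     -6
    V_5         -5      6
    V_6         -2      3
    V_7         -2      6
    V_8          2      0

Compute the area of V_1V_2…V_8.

Apply the shoelace formula: 2A = Σ (x_i·y_{i+1} − x_{i+1}·y_i), indices taken mod 8.
Σ = (-3) + (-11) + (-3) + (-48) + (-3) + (-6) + (-12) + (-2) = -88
Area = |Σ|/2 = 44.

44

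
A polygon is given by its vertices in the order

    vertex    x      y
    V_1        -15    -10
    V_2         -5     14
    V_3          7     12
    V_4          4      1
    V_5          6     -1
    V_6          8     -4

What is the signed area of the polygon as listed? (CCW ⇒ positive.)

Apply the surveyor's formula: 2A = Σ (x_i·y_{i+1} − x_{i+1}·y_i), indices taken mod 6.
Σ = (-260) + (-158) + (-41) + (-10) + (-16) + (-140) = -625
Signed area = Σ/2 = -312.5 (negative ⇒ clockwise traversal).

-312.5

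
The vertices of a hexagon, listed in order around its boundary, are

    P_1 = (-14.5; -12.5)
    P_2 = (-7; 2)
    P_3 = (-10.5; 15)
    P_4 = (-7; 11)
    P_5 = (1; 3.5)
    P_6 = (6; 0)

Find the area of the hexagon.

Σ = (-116.5) + (-84) + (-10.5) + (-35.5) + (-21) + (-75) = -342.5
Area = |Σ|/2 = 171.25.

171.25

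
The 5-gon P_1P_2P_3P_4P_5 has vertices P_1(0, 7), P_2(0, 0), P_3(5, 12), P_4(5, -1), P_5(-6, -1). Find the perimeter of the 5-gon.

54

|P_1P_2| = √((0)² + (-7)²) = √49 = 7
|P_2P_3| = √((5)² + (12)²) = √169 = 13
|P_3P_4| = √((0)² + (-13)²) = √169 = 13
|P_4P_5| = √((-11)² + (0)²) = √121 = 11
|P_5P_1| = √((6)² + (8)²) = √100 = 10
Perimeter = 7 + 13 + 13 + 11 + 10 = 54.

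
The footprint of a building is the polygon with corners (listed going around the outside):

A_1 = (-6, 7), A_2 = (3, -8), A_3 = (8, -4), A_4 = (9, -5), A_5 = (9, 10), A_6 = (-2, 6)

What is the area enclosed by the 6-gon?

A_1→A_2: (-6)(-8) − (3)(7) = 27
A_2→A_3: (3)(-4) − (8)(-8) = 52
A_3→A_4: (8)(-5) − (9)(-4) = -4
A_4→A_5: (9)(10) − (9)(-5) = 135
A_5→A_6: (9)(6) − (-2)(10) = 74
A_6→A_1: (-2)(7) − (-6)(6) = 22
Σ = 306
Area = |Σ|/2 = 153.

153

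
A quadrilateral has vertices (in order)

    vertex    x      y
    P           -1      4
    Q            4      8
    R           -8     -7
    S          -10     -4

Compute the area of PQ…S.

Apply Gauss's area formula: 2A = Σ (x_i·y_{i+1} − x_{i+1}·y_i), indices taken mod 4.
Cross-terms: -24, 36, -38, -44  ⇒  Σ = -70
Area = |Σ|/2 = 35.

35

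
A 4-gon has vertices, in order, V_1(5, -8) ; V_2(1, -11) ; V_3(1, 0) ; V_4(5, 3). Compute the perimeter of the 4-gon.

|V_1V_2| = √((-4)² + (-3)²) = √25 = 5
|V_2V_3| = √((0)² + (11)²) = √121 = 11
|V_3V_4| = √((4)² + (3)²) = √25 = 5
|V_4V_1| = √((0)² + (-11)²) = √121 = 11
Perimeter = 5 + 11 + 5 + 11 = 32.

32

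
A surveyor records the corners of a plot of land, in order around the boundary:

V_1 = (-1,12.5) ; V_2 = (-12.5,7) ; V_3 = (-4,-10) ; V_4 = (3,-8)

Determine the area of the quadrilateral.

196.875

Apply Gauss's area formula: 2A = Σ (x_i·y_{i+1} − x_{i+1}·y_i), indices taken mod 4.
Σ = (149.25) + (153) + (62) + (29.5) = 393.75
Area = |Σ|/2 = 196.875.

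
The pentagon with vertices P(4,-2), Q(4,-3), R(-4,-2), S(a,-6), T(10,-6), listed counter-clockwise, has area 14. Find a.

9

Write out the shoelace sum; only the two edges meeting at S involve a:
2·Area = [((-4)·(-6) − a·(-2)) + (a·(-6) − 10·(-6))] + -20
       = -4·a + 64 = 28
⇒ a = 9.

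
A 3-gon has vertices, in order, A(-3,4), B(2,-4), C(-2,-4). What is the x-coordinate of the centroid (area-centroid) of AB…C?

-1

Apply Gauss's area formula. First the cross-terms c_i = x_i·y_{i+1} − x_{i+1}·y_i:
  4, -16, -20  ⇒  2A = -32, A = -16.
Then Σ (x_i + x_{i+1})·c_i = 96, so x̄ = 96 / (6·(-16)) = -1.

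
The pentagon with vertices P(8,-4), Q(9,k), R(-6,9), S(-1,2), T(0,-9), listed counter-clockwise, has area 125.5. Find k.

4

The doubled signed area Σ (x_i y_{i+1} − x_{i+1} y_i) is linear in k.
With k=0 it equals 195; the coefficient of k is 14 (from the two edges through Q).
So 14·k + 195 = 2·125.5 = 251 ⇒ k = 4.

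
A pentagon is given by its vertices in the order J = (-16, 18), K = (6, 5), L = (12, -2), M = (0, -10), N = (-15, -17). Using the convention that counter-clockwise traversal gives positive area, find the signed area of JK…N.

Cross-terms: -188, -72, -120, -150, -542  ⇒  Σ = -1072
Signed area = Σ/2 = -536 (negative ⇒ clockwise traversal).

-536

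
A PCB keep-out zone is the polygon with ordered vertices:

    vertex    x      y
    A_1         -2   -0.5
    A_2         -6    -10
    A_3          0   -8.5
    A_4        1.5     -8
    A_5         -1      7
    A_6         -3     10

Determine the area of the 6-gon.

57.875

Apply Gauss's area formula: 2A = Σ (x_i·y_{i+1} − x_{i+1}·y_i), indices taken mod 6.
Σ = (17) + (51) + (12.75) + (2.5) + (11) + (21.5) = 115.75
Area = |Σ|/2 = 57.875.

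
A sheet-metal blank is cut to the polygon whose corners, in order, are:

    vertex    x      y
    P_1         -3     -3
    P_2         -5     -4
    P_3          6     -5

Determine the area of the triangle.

6.5

Cross-terms: -3, 49, -33  ⇒  Σ = 13
Area = |Σ|/2 = 6.5.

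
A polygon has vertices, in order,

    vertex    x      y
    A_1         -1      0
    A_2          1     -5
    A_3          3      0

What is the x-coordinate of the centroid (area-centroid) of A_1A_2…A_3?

Apply the shoelace formula. First the cross-terms c_i = x_i·y_{i+1} − x_{i+1}·y_i:
  5, 15, 0  ⇒  2A = 20, A = 10.
Then Σ (x_i + x_{i+1})·c_i = 60, so x̄ = 60 / (6·10) = 1.

1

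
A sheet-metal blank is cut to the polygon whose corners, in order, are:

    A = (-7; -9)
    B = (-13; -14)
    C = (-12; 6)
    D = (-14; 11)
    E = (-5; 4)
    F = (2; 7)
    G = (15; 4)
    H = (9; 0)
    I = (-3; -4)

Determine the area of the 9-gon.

263.5

Apply the shoelace (surveyor's) formula: 2A = Σ (x_i·y_{i+1} − x_{i+1}·y_i), indices taken mod 9.
Σ = (-19) + (-246) + (-48) + (-1) + (-43) + (-97) + (-36) + (-36) + (-1) = -527
Area = |Σ|/2 = 263.5.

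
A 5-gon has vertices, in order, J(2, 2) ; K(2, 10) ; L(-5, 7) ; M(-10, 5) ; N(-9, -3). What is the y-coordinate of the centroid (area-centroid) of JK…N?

Apply the surveyor's formula. First the cross-terms c_i = x_i·y_{i+1} − x_{i+1}·y_i:
  16, 64, 45, 75, -12  ⇒  2A = 188, A = 94.
Then Σ (y_i + y_{i+1})·c_i = 1982, so ȳ = 1982 / (6·94) = 991/282.

991/282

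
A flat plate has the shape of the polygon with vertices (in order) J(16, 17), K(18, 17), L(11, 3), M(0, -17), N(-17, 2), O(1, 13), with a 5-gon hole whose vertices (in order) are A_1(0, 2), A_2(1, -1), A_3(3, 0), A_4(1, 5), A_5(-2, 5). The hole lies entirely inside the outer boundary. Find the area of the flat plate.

Outer boundary:
Apply the surveyor's formula: 2A = Σ (x_i·y_{i+1} − x_{i+1}·y_i), indices taken mod 6.
Σ = (-34) + (-133) + (-187) + (-289) + (-223) + (-191) = -1057
Area = |Σ|/2 = 528.5.
Hole:
Cross-terms: -2, 3, 15, 15, -4  ⇒  Σ = 27
Area = |Σ|/2 = 13.5.
Net area = 528.5 − 13.5 = 515.

515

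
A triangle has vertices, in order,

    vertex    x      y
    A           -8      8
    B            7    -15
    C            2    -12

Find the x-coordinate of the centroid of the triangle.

Apply the shoelace formula. First the cross-terms c_i = x_i·y_{i+1} − x_{i+1}·y_i:
  64, -54, -80  ⇒  2A = -70, A = -35.
Then Σ (x_i + x_{i+1})·c_i = -70, so x̄ = -70 / (6·(-35)) = 1/3.

1/3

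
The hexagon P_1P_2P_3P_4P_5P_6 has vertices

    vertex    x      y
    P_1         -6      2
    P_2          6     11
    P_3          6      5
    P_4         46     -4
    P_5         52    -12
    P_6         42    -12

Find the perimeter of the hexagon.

132

|P_1P_2| = √((12)² + (9)²) = √225 = 15
|P_2P_3| = √((0)² + (-6)²) = √36 = 6
|P_3P_4| = √((40)² + (-9)²) = √1681 = 41
|P_4P_5| = √((6)² + (-8)²) = √100 = 10
|P_5P_6| = √((-10)² + (0)²) = √100 = 10
|P_6P_1| = √((-48)² + (14)²) = √2500 = 50
Perimeter = 15 + 6 + 41 + 10 + 10 + 50 = 132.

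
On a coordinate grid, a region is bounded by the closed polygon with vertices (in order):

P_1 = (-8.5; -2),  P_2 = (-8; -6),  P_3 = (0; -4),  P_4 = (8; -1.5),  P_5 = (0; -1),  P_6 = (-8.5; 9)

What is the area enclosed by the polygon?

88

Cross-terms: 35, 32, 32, -8, -8.5, 93.5  ⇒  Σ = 176
Area = |Σ|/2 = 88.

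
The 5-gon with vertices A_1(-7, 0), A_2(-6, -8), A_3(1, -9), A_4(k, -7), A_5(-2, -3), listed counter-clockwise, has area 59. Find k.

Write out the shoelace sum; only the two edges meeting at A_4 involve k:
2·Area = [(1·(-7) − k·(-9)) + (k·(-3) − (-2)·(-7))] + 97
       = 6·k + 76 = 118
⇒ k = 7.

7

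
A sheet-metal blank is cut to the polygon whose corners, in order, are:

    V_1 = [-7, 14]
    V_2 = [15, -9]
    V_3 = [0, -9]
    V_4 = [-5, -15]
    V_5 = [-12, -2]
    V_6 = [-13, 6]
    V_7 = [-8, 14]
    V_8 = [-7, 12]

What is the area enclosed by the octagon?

370.5

Cross-terms: -147, -135, -45, -170, -98, -134, 2, -14  ⇒  Σ = -741
Area = |Σ|/2 = 370.5.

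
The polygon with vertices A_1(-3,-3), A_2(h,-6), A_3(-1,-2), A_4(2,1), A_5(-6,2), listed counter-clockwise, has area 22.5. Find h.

Write out the shoelace sum; only the two edges meeting at A_2 involve h:
2·Area = [((-3)·(-6) − h·(-3)) + (h·(-2) − (-1)·(-6))] + 37
       = 1·h + 49 = 45
⇒ h = -4.

-4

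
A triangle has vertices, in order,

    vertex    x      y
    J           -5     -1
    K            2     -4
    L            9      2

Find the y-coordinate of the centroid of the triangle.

-1

Apply the shoelace (surveyor's) formula. First the cross-terms c_i = x_i·y_{i+1} − x_{i+1}·y_i:
  22, 40, 1  ⇒  2A = 63, A = 31.5.
Then Σ (y_i + y_{i+1})·c_i = -189, so ȳ = -189 / (6·31.5) = -1.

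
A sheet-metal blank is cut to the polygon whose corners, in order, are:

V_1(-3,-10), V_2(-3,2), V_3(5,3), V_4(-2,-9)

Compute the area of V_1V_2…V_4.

50.5

Apply the shoelace (surveyor's) formula: 2A = Σ (x_i·y_{i+1} − x_{i+1}·y_i), indices taken mod 4.
Cross-terms: -36, -19, -39, -7  ⇒  Σ = -101
Area = |Σ|/2 = 50.5.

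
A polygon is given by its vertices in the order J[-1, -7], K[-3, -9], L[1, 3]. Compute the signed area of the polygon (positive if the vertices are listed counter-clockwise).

Σ = (-12) + (0) + (-4) = -16
Signed area = Σ/2 = -8 (negative ⇒ clockwise traversal).

-8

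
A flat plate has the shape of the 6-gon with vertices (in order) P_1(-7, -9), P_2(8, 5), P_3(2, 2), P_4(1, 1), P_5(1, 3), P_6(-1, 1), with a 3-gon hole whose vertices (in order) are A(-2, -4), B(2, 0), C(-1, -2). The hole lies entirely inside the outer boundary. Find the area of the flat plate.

Outer boundary:
Apply the shoelace (surveyor's) formula: 2A = Σ (x_i·y_{i+1} − x_{i+1}·y_i), indices taken mod 6.
P_1→P_2: (-7)(5) − (8)(-9) = 37
P_2→P_3: (8)(2) − (2)(5) = 6
P_3→P_4: (2)(1) − (1)(2) = 0
P_4→P_5: (1)(3) − (1)(1) = 2
P_5→P_6: (1)(1) − (-1)(3) = 4
P_6→P_1: (-1)(-9) − (-7)(1) = 16
Σ = 65
Area = |Σ|/2 = 32.5.
Hole:
Σ = (8) + (-4) + (0) = 4
Area = |Σ|/2 = 2.
Net area = 32.5 − 2 = 30.5.

30.5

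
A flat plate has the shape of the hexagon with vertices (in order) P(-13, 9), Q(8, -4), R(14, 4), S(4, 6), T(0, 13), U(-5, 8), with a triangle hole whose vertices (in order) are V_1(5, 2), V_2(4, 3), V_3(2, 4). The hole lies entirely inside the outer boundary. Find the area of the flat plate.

Outer boundary:
P→Q: (-13)(-4) − (8)(9) = -20
Q→R: (8)(4) − (14)(-4) = 88
R→S: (14)(6) − (4)(4) = 68
S→T: (4)(13) − (0)(6) = 52
T→U: (0)(8) − (-5)(13) = 65
U→P: (-5)(9) − (-13)(8) = 59
Σ = 312
Area = |Σ|/2 = 156.
Hole:
Cross-terms: 7, 10, -16  ⇒  Σ = 1
Area = |Σ|/2 = 0.5.
Net area = 156 − 0.5 = 155.5.

155.5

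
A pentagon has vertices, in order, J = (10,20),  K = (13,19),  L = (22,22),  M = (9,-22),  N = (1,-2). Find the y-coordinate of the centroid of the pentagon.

Apply the shoelace (surveyor's) formula. First the cross-terms c_i = x_i·y_{i+1} − x_{i+1}·y_i:
  -70, -132, -682, 4, 40  ⇒  2A = -840, A = -420.
Then Σ (y_i + y_{i+1})·c_i = -7518, so ȳ = -7518 / (6·(-420)) = 179/60.

179/60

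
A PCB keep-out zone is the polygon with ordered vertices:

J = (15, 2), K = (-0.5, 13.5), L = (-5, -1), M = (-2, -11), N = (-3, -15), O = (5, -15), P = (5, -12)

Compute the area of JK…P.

Apply the shoelace (surveyor's) formula: 2A = Σ (x_i·y_{i+1} − x_{i+1}·y_i), indices taken mod 7.
J→K: (15)(13.5) − (-0.5)(2) = 203.5
K→L: (-0.5)(-1) − (-5)(13.5) = 68
L→M: (-5)(-11) − (-2)(-1) = 53
M→N: (-2)(-15) − (-3)(-11) = -3
N→O: (-3)(-15) − (5)(-15) = 120
O→P: (5)(-12) − (5)(-15) = 15
P→J: (5)(2) − (15)(-12) = 190
Σ = 646.5
Area = |Σ|/2 = 323.25.

323.25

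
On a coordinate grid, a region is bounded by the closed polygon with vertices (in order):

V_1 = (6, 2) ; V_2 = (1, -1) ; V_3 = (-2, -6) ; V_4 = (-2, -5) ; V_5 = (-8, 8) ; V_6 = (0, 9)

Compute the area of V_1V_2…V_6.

100

Apply the shoelace formula: 2A = Σ (x_i·y_{i+1} − x_{i+1}·y_i), indices taken mod 6.
Cross-terms: -8, -8, -2, -56, -72, -54  ⇒  Σ = -200
Area = |Σ|/2 = 100.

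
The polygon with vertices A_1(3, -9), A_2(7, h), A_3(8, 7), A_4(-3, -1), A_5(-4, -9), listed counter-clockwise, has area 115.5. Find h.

The doubled signed area Σ (x_i y_{i+1} − x_{i+1} y_i) is linear in h.
With h=0 it equals 211; the coefficient of h is -5 (from the two edges through A_2).
So -5·h + 211 = 2·115.5 = 231 ⇒ h = -4.

-4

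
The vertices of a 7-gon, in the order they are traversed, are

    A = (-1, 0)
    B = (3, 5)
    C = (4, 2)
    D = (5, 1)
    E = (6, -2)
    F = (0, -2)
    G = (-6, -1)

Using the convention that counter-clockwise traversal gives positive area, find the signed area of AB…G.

Apply the surveyor's formula: 2A = Σ (x_i·y_{i+1} − x_{i+1}·y_i), indices taken mod 7.
Σ = (-5) + (-14) + (-6) + (-16) + (-12) + (-12) + (-1) = -66
Signed area = Σ/2 = -33 (negative ⇒ clockwise traversal).

-33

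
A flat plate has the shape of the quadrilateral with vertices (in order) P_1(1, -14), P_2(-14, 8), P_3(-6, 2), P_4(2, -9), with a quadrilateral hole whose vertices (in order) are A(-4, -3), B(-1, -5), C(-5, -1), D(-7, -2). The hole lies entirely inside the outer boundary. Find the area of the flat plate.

Outer boundary:
Apply the shoelace (surveyor's) formula: 2A = Σ (x_i·y_{i+1} − x_{i+1}·y_i), indices taken mod 4.
P_1→P_2: (1)(8) − (-14)(-14) = -188
P_2→P_3: (-14)(2) − (-6)(8) = 20
P_3→P_4: (-6)(-9) − (2)(2) = 50
P_4→P_1: (2)(-14) − (1)(-9) = -19
Σ = -137
Area = |Σ|/2 = 68.5.
Hole:
A→B: (-4)(-5) − (-1)(-3) = 17
B→C: (-1)(-1) − (-5)(-5) = -24
C→D: (-5)(-2) − (-7)(-1) = 3
D→A: (-7)(-3) − (-4)(-2) = 13
Σ = 9
Area = |Σ|/2 = 4.5.
Net area = 68.5 − 4.5 = 64.

64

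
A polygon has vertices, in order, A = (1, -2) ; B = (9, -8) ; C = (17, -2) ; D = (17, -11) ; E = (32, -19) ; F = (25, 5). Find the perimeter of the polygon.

|AB| = √((8)² + (-6)²) = √100 = 10
|BC| = √((8)² + (6)²) = √100 = 10
|CD| = √((0)² + (-9)²) = √81 = 9
|DE| = √((15)² + (-8)²) = √289 = 17
|EF| = √((-7)² + (24)²) = √625 = 25
|FA| = √((-24)² + (-7)²) = √625 = 25
Perimeter = 10 + 10 + 9 + 17 + 25 + 25 = 96.

96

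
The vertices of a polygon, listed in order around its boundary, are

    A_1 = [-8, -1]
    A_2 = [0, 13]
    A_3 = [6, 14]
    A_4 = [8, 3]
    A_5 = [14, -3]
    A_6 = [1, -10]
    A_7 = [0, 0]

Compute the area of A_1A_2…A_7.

Apply the shoelace (surveyor's) formula: 2A = Σ (x_i·y_{i+1} − x_{i+1}·y_i), indices taken mod 7.
Cross-terms: -104, -78, -94, -66, -137, 0, 0  ⇒  Σ = -479
Area = |Σ|/2 = 239.5.

239.5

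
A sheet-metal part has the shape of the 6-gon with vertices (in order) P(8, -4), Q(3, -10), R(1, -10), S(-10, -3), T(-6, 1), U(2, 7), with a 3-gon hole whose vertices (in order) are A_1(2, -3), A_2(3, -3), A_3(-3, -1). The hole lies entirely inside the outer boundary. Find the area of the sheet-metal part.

162.5

Outer boundary:
Σ = (-68) + (-20) + (-103) + (-28) + (-44) + (-64) = -327
Area = |Σ|/2 = 163.5.
Hole:
Apply the shoelace formula: 2A = Σ (x_i·y_{i+1} − x_{i+1}·y_i), indices taken mod 3.
Σ = (3) + (-12) + (11) = 2
Area = |Σ|/2 = 1.
Net area = 163.5 − 1 = 162.5.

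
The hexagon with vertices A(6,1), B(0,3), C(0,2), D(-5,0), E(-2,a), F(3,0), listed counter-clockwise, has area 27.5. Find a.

The doubled signed area Σ (x_i y_{i+1} − x_{i+1} y_i) is linear in a.
With a=0 it equals 31; the coefficient of a is -8 (from the two edges through E).
So -8·a + 31 = 2·27.5 = 55 ⇒ a = -3.

-3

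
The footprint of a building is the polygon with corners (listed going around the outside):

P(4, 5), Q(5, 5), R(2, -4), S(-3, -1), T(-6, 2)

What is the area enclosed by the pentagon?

49.5

Apply Gauss's area formula: 2A = Σ (x_i·y_{i+1} − x_{i+1}·y_i), indices taken mod 5.
Σ = (-5) + (-30) + (-14) + (-12) + (-38) = -99
Area = |Σ|/2 = 49.5.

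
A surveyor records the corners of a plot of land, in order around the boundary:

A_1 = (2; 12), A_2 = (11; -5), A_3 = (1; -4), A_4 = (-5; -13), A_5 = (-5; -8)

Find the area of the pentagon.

Σ = (-142) + (-39) + (-33) + (-25) + (-44) = -283
Area = |Σ|/2 = 141.5.

141.5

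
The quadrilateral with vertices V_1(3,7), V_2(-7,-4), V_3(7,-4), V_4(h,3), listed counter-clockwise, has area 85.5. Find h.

Write out the shoelace sum; only the two edges meeting at V_4 involve h:
2·Area = [(7·3 − h·(-4)) + (h·7 − 3·3)] + 93
       = 11·h + 105 = 171
⇒ h = 6.

6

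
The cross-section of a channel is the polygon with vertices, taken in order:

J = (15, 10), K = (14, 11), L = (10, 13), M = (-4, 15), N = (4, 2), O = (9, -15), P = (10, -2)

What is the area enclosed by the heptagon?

207.5

Apply the surveyor's formula: 2A = Σ (x_i·y_{i+1} − x_{i+1}·y_i), indices taken mod 7.
Σ = (25) + (72) + (202) + (-68) + (-78) + (132) + (130) = 415
Area = |Σ|/2 = 207.5.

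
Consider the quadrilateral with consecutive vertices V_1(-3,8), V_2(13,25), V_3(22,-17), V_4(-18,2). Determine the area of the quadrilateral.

675

V_1→V_2: (-3)(25) − (13)(8) = -179
V_2→V_3: (13)(-17) − (22)(25) = -771
V_3→V_4: (22)(2) − (-18)(-17) = -262
V_4→V_1: (-18)(8) − (-3)(2) = -138
Σ = -1350
Area = |Σ|/2 = 675.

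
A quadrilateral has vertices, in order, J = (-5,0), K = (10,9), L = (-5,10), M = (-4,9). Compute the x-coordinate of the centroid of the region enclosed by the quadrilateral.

1/3

Apply Gauss's area formula. First the cross-terms c_i = x_i·y_{i+1} − x_{i+1}·y_i:
  -45, 145, -5, 45  ⇒  2A = 140, A = 70.
Then Σ (x_i + x_{i+1})·c_i = 140, so x̄ = 140 / (6·70) = 1/3.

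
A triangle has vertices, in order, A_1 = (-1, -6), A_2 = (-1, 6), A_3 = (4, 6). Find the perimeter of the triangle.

|A_1A_2| = √((0)² + (12)²) = √144 = 12
|A_2A_3| = √((5)² + (0)²) = √25 = 5
|A_3A_1| = √((-5)² + (-12)²) = √169 = 13
Perimeter = 12 + 5 + 13 = 30.

30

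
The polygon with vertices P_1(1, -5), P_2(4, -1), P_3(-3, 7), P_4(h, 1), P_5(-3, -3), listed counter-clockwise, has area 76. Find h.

-9

Write out the shoelace sum; only the two edges meeting at P_4 involve h:
2·Area = [((-3)·1 − h·7) + (h·(-3) − (-3)·1)] + 62
       = -10·h + 62 = 152
⇒ h = -9.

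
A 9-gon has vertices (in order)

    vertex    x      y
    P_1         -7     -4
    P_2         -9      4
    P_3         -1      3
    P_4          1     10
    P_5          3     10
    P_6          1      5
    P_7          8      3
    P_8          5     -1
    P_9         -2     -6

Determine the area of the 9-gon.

120.5

Σ = (-64) + (-23) + (-13) + (-20) + (5) + (-37) + (-23) + (-32) + (-34) = -241
Area = |Σ|/2 = 120.5.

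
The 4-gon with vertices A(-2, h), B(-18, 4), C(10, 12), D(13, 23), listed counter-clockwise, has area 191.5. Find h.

Write out the shoelace sum; only the two edges meeting at A involve h:
2·Area = [(13·h − (-2)·23) + ((-2)·4 − (-18)·h)] + -182
       = 31·h + -144 = 383
⇒ h = 17.

17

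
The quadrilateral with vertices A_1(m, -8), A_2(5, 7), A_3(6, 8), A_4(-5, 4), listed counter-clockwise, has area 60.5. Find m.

-7

The doubled signed area Σ (x_i y_{i+1} − x_{i+1} y_i) is linear in m.
With m=0 it equals 142; the coefficient of m is 3 (from the two edges through A_1).
So 3·m + 142 = 2·60.5 = 121 ⇒ m = -7.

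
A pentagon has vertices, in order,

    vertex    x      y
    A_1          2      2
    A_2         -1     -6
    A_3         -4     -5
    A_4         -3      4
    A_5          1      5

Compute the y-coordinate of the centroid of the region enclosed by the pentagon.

Apply the shoelace (surveyor's) formula. First the cross-terms c_i = x_i·y_{i+1} − x_{i+1}·y_i:
  -10, -19, -31, -19, -8  ⇒  2A = -87, A = -43.5.
Then Σ (y_i + y_{i+1})·c_i = 53, so ȳ = 53 / (6·(-43.5)) = -53/261.

-53/261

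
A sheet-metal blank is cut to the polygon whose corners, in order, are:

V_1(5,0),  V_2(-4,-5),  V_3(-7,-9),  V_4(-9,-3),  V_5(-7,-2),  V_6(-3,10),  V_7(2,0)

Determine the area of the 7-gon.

V_1→V_2: (5)(-5) − (-4)(0) = -25
V_2→V_3: (-4)(-9) − (-7)(-5) = 1
V_3→V_4: (-7)(-3) − (-9)(-9) = -60
V_4→V_5: (-9)(-2) − (-7)(-3) = -3
V_5→V_6: (-7)(10) − (-3)(-2) = -76
V_6→V_7: (-3)(0) − (2)(10) = -20
V_7→V_1: (2)(0) − (5)(0) = 0
Σ = -183
Area = |Σ|/2 = 91.5.

91.5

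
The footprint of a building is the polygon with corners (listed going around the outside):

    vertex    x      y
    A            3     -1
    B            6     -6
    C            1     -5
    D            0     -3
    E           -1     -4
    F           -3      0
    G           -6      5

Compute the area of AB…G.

39

Apply Gauss's area formula: 2A = Σ (x_i·y_{i+1} − x_{i+1}·y_i), indices taken mod 7.
A→B: (3)(-6) − (6)(-1) = -12
B→C: (6)(-5) − (1)(-6) = -24
C→D: (1)(-3) − (0)(-5) = -3
D→E: (0)(-4) − (-1)(-3) = -3
E→F: (-1)(0) − (-3)(-4) = -12
F→G: (-3)(5) − (-6)(0) = -15
G→A: (-6)(-1) − (3)(5) = -9
Σ = -78
Area = |Σ|/2 = 39.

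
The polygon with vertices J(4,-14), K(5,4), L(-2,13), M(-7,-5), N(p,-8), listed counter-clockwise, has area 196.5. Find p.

-5

The doubled signed area Σ (x_i y_{i+1} − x_{i+1} y_i) is linear in p.
With p=0 it equals 348; the coefficient of p is -9 (from the two edges through N).
So -9·p + 348 = 2·196.5 = 393 ⇒ p = -5.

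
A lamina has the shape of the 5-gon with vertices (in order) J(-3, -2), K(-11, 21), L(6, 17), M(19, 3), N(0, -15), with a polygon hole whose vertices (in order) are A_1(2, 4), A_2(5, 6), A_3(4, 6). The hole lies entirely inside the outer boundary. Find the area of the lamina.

Outer boundary:
Σ = (-85) + (-313) + (-305) + (-285) + (-45) = -1033
Area = |Σ|/2 = 516.5.
Hole:
Apply the surveyor's formula: 2A = Σ (x_i·y_{i+1} − x_{i+1}·y_i), indices taken mod 3.
Σ = (-8) + (6) + (4) = 2
Area = |Σ|/2 = 1.
Net area = 516.5 − 1 = 515.5.

515.5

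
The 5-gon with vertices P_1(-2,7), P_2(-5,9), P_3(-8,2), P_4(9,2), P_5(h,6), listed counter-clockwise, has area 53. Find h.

The doubled signed area Σ (x_i y_{i+1} − x_{i+1} y_i) is linear in h.
With h=0 it equals 111; the coefficient of h is 5 (from the two edges through P_5).
So 5·h + 111 = 2·53 = 106 ⇒ h = -1.

-1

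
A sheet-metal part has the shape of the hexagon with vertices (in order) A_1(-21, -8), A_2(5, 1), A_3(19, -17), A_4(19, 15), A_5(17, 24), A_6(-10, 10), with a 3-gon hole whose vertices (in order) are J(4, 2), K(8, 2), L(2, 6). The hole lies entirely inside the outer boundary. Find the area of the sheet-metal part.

704

Outer boundary:
Apply the shoelace (surveyor's) formula: 2A = Σ (x_i·y_{i+1} − x_{i+1}·y_i), indices taken mod 6.
Σ = (19) + (-104) + (608) + (201) + (410) + (290) = 1424
Area = |Σ|/2 = 712.
Hole:
Apply Gauss's area formula: 2A = Σ (x_i·y_{i+1} − x_{i+1}·y_i), indices taken mod 3.
Σ = (-8) + (44) + (-20) = 16
Area = |Σ|/2 = 8.
Net area = 712 − 8 = 704.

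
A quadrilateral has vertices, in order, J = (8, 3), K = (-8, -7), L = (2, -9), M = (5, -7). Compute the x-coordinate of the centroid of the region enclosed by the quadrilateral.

Apply the shoelace formula. First the cross-terms c_i = x_i·y_{i+1} − x_{i+1}·y_i:
  -32, 86, 31, 71  ⇒  2A = 156, A = 78.
Then Σ (x_i + x_{i+1})·c_i = 624, so x̄ = 624 / (6·78) = 4/3.

4/3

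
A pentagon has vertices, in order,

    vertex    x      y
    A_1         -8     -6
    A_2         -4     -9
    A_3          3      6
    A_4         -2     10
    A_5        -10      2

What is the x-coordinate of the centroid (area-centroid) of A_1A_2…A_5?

Apply Gauss's area formula. First the cross-terms c_i = x_i·y_{i+1} − x_{i+1}·y_i:
  48, 3, 42, 96, 76  ⇒  2A = 265, A = 132.5.
Then Σ (x_i + x_{i+1})·c_i = -3057, so x̄ = -3057 / (6·132.5) = -1019/265.

-1019/265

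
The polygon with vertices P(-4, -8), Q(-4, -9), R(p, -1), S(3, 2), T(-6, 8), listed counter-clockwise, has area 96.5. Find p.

Write out the shoelace sum; only the two edges meeting at R involve p:
2·Area = [((-4)·(-1) − p·(-9)) + (p·2 − 3·(-1))] + 120
       = 11·p + 127 = 193
⇒ p = 6.

6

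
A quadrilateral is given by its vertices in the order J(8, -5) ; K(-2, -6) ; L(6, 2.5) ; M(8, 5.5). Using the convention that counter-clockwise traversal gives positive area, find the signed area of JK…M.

Apply the shoelace formula: 2A = Σ (x_i·y_{i+1} − x_{i+1}·y_i), indices taken mod 4.
Cross-terms: -58, 31, 13, -84  ⇒  Σ = -98
Signed area = Σ/2 = -49 (negative ⇒ clockwise traversal).

-49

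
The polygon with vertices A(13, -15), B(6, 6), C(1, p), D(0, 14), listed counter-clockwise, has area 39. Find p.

14

Write out the shoelace sum; only the two edges meeting at C involve p:
2·Area = [(6·p − 1·6) + (1·14 − 0·p)] + -14
       = 6·p + -6 = 78
⇒ p = 14.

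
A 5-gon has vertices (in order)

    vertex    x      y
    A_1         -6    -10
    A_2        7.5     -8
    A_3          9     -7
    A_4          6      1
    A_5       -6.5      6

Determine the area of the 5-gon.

168.5

Apply Gauss's area formula: 2A = Σ (x_i·y_{i+1} − x_{i+1}·y_i), indices taken mod 5.
Σ = (123) + (19.5) + (51) + (42.5) + (101) = 337
Area = |Σ|/2 = 168.5.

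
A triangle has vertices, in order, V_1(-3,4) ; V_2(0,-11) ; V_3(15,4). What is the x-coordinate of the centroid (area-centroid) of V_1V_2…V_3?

4

Apply the shoelace (surveyor's) formula. First the cross-terms c_i = x_i·y_{i+1} − x_{i+1}·y_i:
  33, 165, 72  ⇒  2A = 270, A = 135.
Then Σ (x_i + x_{i+1})·c_i = 3240, so x̄ = 3240 / (6·135) = 4.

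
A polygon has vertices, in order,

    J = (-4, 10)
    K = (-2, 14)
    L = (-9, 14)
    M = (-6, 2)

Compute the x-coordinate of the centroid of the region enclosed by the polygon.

-111/19

Apply the shoelace (surveyor's) formula. First the cross-terms c_i = x_i·y_{i+1} − x_{i+1}·y_i:
  -36, 98, 66, -52  ⇒  2A = 76, A = 38.
Then Σ (x_i + x_{i+1})·c_i = -1332, so x̄ = -1332 / (6·38) = -111/19.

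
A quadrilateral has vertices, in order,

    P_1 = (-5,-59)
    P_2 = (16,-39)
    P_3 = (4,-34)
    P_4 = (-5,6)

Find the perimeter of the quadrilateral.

148

|P_1P_2| = √((21)² + (20)²) = √841 = 29
|P_2P_3| = √((-12)² + (5)²) = √169 = 13
|P_3P_4| = √((-9)² + (40)²) = √1681 = 41
|P_4P_1| = √((0)² + (-65)²) = √4225 = 65
Perimeter = 29 + 13 + 41 + 65 = 148.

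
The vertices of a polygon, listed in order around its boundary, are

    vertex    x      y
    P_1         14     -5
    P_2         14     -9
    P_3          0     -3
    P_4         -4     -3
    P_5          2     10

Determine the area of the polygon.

147

Apply Gauss's area formula: 2A = Σ (x_i·y_{i+1} − x_{i+1}·y_i), indices taken mod 5.
Cross-terms: -56, -42, -12, -34, -150  ⇒  Σ = -294
Area = |Σ|/2 = 147.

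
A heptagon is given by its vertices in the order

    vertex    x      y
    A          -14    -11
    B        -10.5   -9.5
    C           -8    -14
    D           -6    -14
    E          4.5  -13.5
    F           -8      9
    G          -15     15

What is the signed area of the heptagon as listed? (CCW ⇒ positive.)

291.5

Cross-terms: 17.5, 71, 28, 144, -67.5, 15, 375  ⇒  Σ = 583
Signed area = Σ/2 = 291.5 (positive ⇒ counter-clockwise traversal).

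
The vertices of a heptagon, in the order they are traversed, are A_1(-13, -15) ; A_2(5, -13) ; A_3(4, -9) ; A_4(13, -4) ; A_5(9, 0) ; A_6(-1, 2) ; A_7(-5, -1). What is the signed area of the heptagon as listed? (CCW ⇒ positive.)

239.5

Apply the shoelace (surveyor's) formula: 2A = Σ (x_i·y_{i+1} − x_{i+1}·y_i), indices taken mod 7.
Σ = (244) + (7) + (101) + (36) + (18) + (11) + (62) = 479
Signed area = Σ/2 = 239.5 (positive ⇒ counter-clockwise traversal).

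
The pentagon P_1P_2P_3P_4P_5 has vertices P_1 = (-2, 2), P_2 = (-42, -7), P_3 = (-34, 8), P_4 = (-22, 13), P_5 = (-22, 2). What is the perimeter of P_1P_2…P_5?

102

|P_1P_2| = √((-40)² + (-9)²) = √1681 = 41
|P_2P_3| = √((8)² + (15)²) = √289 = 17
|P_3P_4| = √((12)² + (5)²) = √169 = 13
|P_4P_5| = √((0)² + (-11)²) = √121 = 11
|P_5P_1| = √((20)² + (0)²) = √400 = 20
Perimeter = 41 + 17 + 13 + 11 + 20 = 102.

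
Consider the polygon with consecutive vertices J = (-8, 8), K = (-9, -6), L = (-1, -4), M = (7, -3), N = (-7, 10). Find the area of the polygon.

J→K: (-8)(-6) − (-9)(8) = 120
K→L: (-9)(-4) − (-1)(-6) = 30
L→M: (-1)(-3) − (7)(-4) = 31
M→N: (7)(10) − (-7)(-3) = 49
N→J: (-7)(8) − (-8)(10) = 24
Σ = 254
Area = |Σ|/2 = 127.

127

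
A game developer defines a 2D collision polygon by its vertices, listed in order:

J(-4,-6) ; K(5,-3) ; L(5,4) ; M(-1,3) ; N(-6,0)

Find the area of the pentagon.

Σ = (42) + (35) + (19) + (18) + (36) = 150
Area = |Σ|/2 = 75.

75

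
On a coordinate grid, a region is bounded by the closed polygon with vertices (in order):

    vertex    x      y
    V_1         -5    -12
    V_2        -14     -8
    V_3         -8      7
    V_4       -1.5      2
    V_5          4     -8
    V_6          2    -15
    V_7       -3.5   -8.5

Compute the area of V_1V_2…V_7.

V_1→V_2: (-5)(-8) − (-14)(-12) = -128
V_2→V_3: (-14)(7) − (-8)(-8) = -162
V_3→V_4: (-8)(2) − (-1.5)(7) = -5.5
V_4→V_5: (-1.5)(-8) − (4)(2) = 4
V_5→V_6: (4)(-15) − (2)(-8) = -44
V_6→V_7: (2)(-8.5) − (-3.5)(-15) = -69.5
V_7→V_1: (-3.5)(-12) − (-5)(-8.5) = -0.5
Σ = -405.5
Area = |Σ|/2 = 202.75.

202.75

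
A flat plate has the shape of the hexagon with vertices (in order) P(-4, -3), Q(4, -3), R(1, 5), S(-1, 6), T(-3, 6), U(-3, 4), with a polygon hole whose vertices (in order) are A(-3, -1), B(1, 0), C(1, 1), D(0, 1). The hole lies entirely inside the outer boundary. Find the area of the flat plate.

47.5

Outer boundary:
Σ = (24) + (23) + (11) + (12) + (6) + (25) = 101
Area = |Σ|/2 = 50.5.
Hole:
Apply the shoelace formula: 2A = Σ (x_i·y_{i+1} − x_{i+1}·y_i), indices taken mod 4.
Cross-terms: 1, 1, 1, 3  ⇒  Σ = 6
Area = |Σ|/2 = 3.
Net area = 50.5 − 3 = 47.5.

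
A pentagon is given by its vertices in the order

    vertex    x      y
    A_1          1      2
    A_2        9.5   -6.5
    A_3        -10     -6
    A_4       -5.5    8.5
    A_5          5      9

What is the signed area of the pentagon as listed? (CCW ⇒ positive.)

A_1→A_2: (1)(-6.5) − (9.5)(2) = -25.5
A_2→A_3: (9.5)(-6) − (-10)(-6.5) = -122
A_3→A_4: (-10)(8.5) − (-5.5)(-6) = -118
A_4→A_5: (-5.5)(9) − (5)(8.5) = -92
A_5→A_1: (5)(2) − (1)(9) = 1
Σ = -356.5
Signed area = Σ/2 = -178.25 (negative ⇒ clockwise traversal).

-178.25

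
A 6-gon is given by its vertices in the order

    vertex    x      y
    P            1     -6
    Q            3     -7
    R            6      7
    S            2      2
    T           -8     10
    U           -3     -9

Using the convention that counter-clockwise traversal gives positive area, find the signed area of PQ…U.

118.5

Apply the shoelace formula: 2A = Σ (x_i·y_{i+1} − x_{i+1}·y_i), indices taken mod 6.
Σ = (11) + (63) + (-2) + (36) + (102) + (27) = 237
Signed area = Σ/2 = 118.5 (positive ⇒ counter-clockwise traversal).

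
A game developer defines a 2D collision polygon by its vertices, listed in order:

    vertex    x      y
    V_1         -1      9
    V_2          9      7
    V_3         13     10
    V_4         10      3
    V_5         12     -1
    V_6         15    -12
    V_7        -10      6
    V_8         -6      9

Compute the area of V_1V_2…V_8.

Σ = (-88) + (-1) + (-61) + (-46) + (-129) + (-30) + (-54) + (-45) = -454
Area = |Σ|/2 = 227.

227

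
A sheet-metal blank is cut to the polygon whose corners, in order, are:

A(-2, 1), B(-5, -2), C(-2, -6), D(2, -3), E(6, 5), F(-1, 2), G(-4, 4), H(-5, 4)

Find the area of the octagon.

54.5

A→B: (-2)(-2) − (-5)(1) = 9
B→C: (-5)(-6) − (-2)(-2) = 26
C→D: (-2)(-3) − (2)(-6) = 18
D→E: (2)(5) − (6)(-3) = 28
E→F: (6)(2) − (-1)(5) = 17
F→G: (-1)(4) − (-4)(2) = 4
G→H: (-4)(4) − (-5)(4) = 4
H→A: (-5)(1) − (-2)(4) = 3
Σ = 109
Area = |Σ|/2 = 54.5.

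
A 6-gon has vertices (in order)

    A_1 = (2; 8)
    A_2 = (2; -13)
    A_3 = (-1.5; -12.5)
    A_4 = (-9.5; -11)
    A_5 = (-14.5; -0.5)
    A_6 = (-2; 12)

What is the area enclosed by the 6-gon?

279.25

Cross-terms: -42, -44.5, -102.25, -154.75, -175, -40  ⇒  Σ = -558.5
Area = |Σ|/2 = 279.25.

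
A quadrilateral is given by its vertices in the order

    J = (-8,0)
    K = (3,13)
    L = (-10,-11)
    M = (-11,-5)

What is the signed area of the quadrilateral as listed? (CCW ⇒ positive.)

Apply Gauss's area formula: 2A = Σ (x_i·y_{i+1} − x_{i+1}·y_i), indices taken mod 4.
Cross-terms: -104, 97, -71, -40  ⇒  Σ = -118
Signed area = Σ/2 = -59 (negative ⇒ clockwise traversal).

-59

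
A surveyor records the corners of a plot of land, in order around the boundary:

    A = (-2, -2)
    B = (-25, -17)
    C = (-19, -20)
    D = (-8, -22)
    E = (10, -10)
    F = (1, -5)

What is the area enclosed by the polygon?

Apply Gauss's area formula: 2A = Σ (x_i·y_{i+1} − x_{i+1}·y_i), indices taken mod 6.
Cross-terms: -16, 177, 258, 300, -40, -12  ⇒  Σ = 667
Area = |Σ|/2 = 333.5.

333.5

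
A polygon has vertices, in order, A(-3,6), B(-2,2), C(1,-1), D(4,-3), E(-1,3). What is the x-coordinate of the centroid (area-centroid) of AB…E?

Apply Gauss's area formula. First the cross-terms c_i = x_i·y_{i+1} − x_{i+1}·y_i:
  6, 0, 1, 9, 3  ⇒  2A = 19, A = 9.5.
Then Σ (x_i + x_{i+1})·c_i = -10, so x̄ = -10 / (6·9.5) = -10/57.

-10/57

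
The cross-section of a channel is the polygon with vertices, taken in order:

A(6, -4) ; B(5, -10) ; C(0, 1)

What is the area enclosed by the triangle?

Apply the shoelace (surveyor's) formula: 2A = Σ (x_i·y_{i+1} − x_{i+1}·y_i), indices taken mod 3.
Σ = (-40) + (5) + (-6) = -41
Area = |Σ|/2 = 20.5.

20.5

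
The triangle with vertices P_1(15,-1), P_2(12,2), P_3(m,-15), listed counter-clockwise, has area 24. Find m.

13

The doubled signed area Σ (x_i y_{i+1} − x_{i+1} y_i) is linear in m.
With m=0 it equals 87; the coefficient of m is -3 (from the two edges through P_3).
So -3·m + 87 = 2·24 = 48 ⇒ m = 13.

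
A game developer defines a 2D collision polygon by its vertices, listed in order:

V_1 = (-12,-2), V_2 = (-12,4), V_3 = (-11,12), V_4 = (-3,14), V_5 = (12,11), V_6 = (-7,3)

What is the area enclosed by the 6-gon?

164

Cross-terms: -72, -100, -118, -201, 113, 50  ⇒  Σ = -328
Area = |Σ|/2 = 164.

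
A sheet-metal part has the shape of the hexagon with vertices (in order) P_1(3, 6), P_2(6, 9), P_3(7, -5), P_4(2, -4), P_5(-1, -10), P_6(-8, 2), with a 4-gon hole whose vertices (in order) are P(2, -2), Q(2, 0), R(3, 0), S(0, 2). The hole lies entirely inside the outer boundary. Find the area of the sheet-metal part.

137

Outer boundary:
Apply the surveyor's formula: 2A = Σ (x_i·y_{i+1} − x_{i+1}·y_i), indices taken mod 6.
Σ = (-9) + (-93) + (-18) + (-24) + (-82) + (-54) = -280
Area = |Σ|/2 = 140.
Hole:
Apply the shoelace (surveyor's) formula: 2A = Σ (x_i·y_{i+1} − x_{i+1}·y_i), indices taken mod 4.
Σ = (4) + (0) + (6) + (-4) = 6
Area = |Σ|/2 = 3.
Net area = 140 − 3 = 137.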